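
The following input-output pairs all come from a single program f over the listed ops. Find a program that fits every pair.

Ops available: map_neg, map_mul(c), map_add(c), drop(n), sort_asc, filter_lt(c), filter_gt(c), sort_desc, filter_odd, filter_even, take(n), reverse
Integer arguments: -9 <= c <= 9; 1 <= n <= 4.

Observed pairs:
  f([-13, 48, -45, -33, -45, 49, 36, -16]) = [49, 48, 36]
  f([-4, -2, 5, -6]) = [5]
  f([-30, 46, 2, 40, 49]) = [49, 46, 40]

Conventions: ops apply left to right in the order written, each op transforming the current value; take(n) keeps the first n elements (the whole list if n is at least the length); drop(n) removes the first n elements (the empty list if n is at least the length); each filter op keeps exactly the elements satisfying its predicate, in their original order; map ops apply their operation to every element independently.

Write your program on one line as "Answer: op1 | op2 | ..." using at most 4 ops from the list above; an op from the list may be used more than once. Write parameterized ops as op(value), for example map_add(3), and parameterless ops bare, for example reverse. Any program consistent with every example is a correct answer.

reverse | sort_asc | filter_gt(2) | sort_desc

Check, running the answer program on each example:
  [-13, 48, -45, -33, -45, 49, 36, -16] -> [-16, 36, 49, -45, -33, -45, 48, -13] -> [-45, -45, -33, -16, -13, 36, 48, 49] -> [36, 48, 49] -> [49, 48, 36]
  [-4, -2, 5, -6] -> [-6, 5, -2, -4] -> [-6, -4, -2, 5] -> [5] -> [5]
  [-30, 46, 2, 40, 49] -> [49, 40, 2, 46, -30] -> [-30, 2, 40, 46, 49] -> [40, 46, 49] -> [49, 46, 40]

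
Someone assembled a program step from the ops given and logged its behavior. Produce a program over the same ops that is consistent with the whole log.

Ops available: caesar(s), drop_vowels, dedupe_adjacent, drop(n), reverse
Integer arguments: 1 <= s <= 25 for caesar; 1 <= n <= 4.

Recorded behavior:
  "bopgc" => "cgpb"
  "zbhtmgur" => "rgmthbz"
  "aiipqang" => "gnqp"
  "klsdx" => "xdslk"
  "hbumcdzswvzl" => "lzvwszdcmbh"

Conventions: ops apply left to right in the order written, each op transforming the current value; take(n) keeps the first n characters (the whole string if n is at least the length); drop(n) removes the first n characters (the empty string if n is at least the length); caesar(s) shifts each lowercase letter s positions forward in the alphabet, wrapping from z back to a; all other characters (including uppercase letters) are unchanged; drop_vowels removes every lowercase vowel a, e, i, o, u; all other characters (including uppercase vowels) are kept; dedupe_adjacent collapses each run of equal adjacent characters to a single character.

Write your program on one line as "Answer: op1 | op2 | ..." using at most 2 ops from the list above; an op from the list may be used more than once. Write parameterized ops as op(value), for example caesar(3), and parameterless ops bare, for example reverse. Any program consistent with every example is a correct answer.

drop_vowels | reverse

Check, running the answer program on each example:
  "bopgc" -> "bpgc" -> "cgpb"
  "zbhtmgur" -> "zbhtmgr" -> "rgmthbz"
  "aiipqang" -> "pqng" -> "gnqp"
  "klsdx" -> "klsdx" -> "xdslk"
  "hbumcdzswvzl" -> "hbmcdzswvzl" -> "lzvwszdcmbh"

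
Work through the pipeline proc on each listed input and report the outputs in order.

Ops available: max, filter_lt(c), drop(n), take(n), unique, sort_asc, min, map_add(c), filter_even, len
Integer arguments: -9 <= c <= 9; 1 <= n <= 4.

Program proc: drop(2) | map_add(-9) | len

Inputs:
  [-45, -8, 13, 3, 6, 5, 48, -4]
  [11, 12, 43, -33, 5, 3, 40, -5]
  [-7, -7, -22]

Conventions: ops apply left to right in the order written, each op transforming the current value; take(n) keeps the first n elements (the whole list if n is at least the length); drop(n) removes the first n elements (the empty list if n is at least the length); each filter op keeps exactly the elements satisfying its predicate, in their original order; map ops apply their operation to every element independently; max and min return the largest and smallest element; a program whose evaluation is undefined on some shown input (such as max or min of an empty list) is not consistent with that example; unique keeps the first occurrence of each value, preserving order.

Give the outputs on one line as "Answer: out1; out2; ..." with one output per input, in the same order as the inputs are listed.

Execution, op by op:
  [-45, -8, 13, 3, 6, 5, 48, -4] -> [13, 3, 6, 5, 48, -4] -> [4, -6, -3, -4, 39, -13] -> 6
  [11, 12, 43, -33, 5, 3, 40, -5] -> [43, -33, 5, 3, 40, -5] -> [34, -42, -4, -6, 31, -14] -> 6
  [-7, -7, -22] -> [-22] -> [-31] -> 1

6; 6; 1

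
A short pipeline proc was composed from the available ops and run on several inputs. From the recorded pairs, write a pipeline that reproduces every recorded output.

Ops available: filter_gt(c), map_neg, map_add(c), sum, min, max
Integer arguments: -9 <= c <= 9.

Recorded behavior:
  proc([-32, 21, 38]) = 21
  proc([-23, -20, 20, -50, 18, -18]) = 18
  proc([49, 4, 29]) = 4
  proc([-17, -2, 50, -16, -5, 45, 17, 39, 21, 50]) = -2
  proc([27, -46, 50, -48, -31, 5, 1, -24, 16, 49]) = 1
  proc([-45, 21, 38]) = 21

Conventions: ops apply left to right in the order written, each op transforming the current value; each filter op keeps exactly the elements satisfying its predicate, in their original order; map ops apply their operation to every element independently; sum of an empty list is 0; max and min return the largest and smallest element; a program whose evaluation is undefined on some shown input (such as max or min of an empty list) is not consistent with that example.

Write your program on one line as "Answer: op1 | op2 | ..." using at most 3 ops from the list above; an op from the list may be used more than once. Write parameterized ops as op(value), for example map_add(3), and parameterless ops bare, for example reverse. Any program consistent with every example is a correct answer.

filter_gt(-5) | min

Check, running the answer program on each example:
  [-32, 21, 38] -> [21, 38] -> 21
  [-23, -20, 20, -50, 18, -18] -> [20, 18] -> 18
  [49, 4, 29] -> [49, 4, 29] -> 4
  [-17, -2, 50, -16, -5, 45, 17, 39, 21, 50] -> [-2, 50, 45, 17, 39, 21, 50] -> -2
  [27, -46, 50, -48, -31, 5, 1, -24, 16, 49] -> [27, 50, 5, 1, 16, 49] -> 1
  [-45, 21, 38] -> [21, 38] -> 21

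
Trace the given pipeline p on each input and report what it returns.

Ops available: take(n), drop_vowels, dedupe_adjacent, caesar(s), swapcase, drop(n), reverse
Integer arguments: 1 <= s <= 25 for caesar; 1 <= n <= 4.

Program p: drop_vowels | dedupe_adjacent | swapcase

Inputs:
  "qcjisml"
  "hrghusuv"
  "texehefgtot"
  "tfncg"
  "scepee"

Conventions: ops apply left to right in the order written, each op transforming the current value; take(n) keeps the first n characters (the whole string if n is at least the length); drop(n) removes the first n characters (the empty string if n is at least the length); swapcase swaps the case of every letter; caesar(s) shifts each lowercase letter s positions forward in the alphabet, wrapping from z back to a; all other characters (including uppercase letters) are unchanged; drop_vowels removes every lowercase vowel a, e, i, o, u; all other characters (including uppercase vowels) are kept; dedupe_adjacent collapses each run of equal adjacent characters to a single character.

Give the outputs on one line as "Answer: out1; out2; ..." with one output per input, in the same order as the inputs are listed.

Execution, op by op:
  "qcjisml" -> "qcjsml" -> "qcjsml" -> "QCJSML"
  "hrghusuv" -> "hrghsv" -> "hrghsv" -> "HRGHSV"
  "texehefgtot" -> "txhfgtt" -> "txhfgt" -> "TXHFGT"
  "tfncg" -> "tfncg" -> "tfncg" -> "TFNCG"
  "scepee" -> "scp" -> "scp" -> "SCP"

"QCJSML"; "HRGHSV"; "TXHFGT"; "TFNCG"; "SCP"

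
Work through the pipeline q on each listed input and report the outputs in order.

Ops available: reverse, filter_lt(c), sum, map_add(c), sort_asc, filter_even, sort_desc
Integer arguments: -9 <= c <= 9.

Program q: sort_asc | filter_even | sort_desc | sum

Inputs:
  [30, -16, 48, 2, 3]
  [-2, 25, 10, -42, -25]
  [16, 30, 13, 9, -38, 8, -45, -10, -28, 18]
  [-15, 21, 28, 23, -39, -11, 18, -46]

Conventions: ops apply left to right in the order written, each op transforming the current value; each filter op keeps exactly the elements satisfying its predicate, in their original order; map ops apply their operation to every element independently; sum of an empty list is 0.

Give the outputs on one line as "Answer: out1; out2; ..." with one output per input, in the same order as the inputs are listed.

Execution, op by op:
  [30, -16, 48, 2, 3] -> [-16, 2, 3, 30, 48] -> [-16, 2, 30, 48] -> [48, 30, 2, -16] -> 64
  [-2, 25, 10, -42, -25] -> [-42, -25, -2, 10, 25] -> [-42, -2, 10] -> [10, -2, -42] -> -34
  [16, 30, 13, 9, -38, 8, -45, -10, -28, 18] -> [-45, -38, -28, -10, 8, 9, 13, 16, 18, 30] -> [-38, -28, -10, 8, 16, 18, 30] -> [30, 18, 16, 8, -10, -28, -38] -> -4
  [-15, 21, 28, 23, -39, -11, 18, -46] -> [-46, -39, -15, -11, 18, 21, 23, 28] -> [-46, 18, 28] -> [28, 18, -46] -> 0

64; -34; -4; 0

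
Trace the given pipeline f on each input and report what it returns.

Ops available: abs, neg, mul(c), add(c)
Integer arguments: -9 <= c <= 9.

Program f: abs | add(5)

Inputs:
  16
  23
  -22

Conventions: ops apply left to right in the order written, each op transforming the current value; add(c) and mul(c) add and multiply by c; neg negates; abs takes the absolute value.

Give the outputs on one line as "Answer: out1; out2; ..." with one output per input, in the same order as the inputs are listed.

Execution, op by op:
  16 -> 16 -> 21
  23 -> 23 -> 28
  -22 -> 22 -> 27

21; 28; 27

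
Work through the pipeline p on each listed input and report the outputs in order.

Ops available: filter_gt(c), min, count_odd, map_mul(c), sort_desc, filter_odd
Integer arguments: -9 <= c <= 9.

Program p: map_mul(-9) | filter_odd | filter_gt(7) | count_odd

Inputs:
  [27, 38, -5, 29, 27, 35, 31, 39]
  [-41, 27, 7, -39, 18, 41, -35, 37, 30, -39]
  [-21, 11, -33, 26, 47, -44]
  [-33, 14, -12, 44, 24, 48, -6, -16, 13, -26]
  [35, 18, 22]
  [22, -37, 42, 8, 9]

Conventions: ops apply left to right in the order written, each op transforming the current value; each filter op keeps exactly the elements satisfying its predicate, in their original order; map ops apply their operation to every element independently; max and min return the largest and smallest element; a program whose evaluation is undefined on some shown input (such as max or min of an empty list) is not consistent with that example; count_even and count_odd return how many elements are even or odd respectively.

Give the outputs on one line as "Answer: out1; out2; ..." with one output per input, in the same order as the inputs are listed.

Execution, op by op:
  [27, 38, -5, 29, 27, 35, 31, 39] -> [-243, -342, 45, -261, -243, -315, -279, -351] -> [-243, 45, -261, -243, -315, -279, -351] -> [45] -> 1
  [-41, 27, 7, -39, 18, 41, -35, 37, 30, -39] -> [369, -243, -63, 351, -162, -369, 315, -333, -270, 351] -> [369, -243, -63, 351, -369, 315, -333, 351] -> [369, 351, 315, 351] -> 4
  [-21, 11, -33, 26, 47, -44] -> [189, -99, 297, -234, -423, 396] -> [189, -99, 297, -423] -> [189, 297] -> 2
  [-33, 14, -12, 44, 24, 48, -6, -16, 13, -26] -> [297, -126, 108, -396, -216, -432, 54, 144, -117, 234] -> [297, -117] -> [297] -> 1
  [35, 18, 22] -> [-315, -162, -198] -> [-315] -> [] -> 0
  [22, -37, 42, 8, 9] -> [-198, 333, -378, -72, -81] -> [333, -81] -> [333] -> 1

1; 4; 2; 1; 0; 1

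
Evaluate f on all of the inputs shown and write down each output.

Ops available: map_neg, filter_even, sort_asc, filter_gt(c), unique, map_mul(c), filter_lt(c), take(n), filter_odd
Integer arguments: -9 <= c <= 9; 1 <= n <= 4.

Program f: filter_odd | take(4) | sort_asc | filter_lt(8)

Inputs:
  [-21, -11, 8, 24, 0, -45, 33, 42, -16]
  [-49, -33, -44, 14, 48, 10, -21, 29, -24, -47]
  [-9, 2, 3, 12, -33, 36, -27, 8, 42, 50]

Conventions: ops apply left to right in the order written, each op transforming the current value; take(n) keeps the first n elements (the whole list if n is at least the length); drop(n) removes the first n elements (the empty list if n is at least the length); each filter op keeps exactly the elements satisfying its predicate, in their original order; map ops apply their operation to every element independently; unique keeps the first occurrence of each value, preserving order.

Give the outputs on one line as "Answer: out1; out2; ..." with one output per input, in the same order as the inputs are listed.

Execution, op by op:
  [-21, -11, 8, 24, 0, -45, 33, 42, -16] -> [-21, -11, -45, 33] -> [-21, -11, -45, 33] -> [-45, -21, -11, 33] -> [-45, -21, -11]
  [-49, -33, -44, 14, 48, 10, -21, 29, -24, -47] -> [-49, -33, -21, 29, -47] -> [-49, -33, -21, 29] -> [-49, -33, -21, 29] -> [-49, -33, -21]
  [-9, 2, 3, 12, -33, 36, -27, 8, 42, 50] -> [-9, 3, -33, -27] -> [-9, 3, -33, -27] -> [-33, -27, -9, 3] -> [-33, -27, -9, 3]

[-45, -21, -11]; [-49, -33, -21]; [-33, -27, -9, 3]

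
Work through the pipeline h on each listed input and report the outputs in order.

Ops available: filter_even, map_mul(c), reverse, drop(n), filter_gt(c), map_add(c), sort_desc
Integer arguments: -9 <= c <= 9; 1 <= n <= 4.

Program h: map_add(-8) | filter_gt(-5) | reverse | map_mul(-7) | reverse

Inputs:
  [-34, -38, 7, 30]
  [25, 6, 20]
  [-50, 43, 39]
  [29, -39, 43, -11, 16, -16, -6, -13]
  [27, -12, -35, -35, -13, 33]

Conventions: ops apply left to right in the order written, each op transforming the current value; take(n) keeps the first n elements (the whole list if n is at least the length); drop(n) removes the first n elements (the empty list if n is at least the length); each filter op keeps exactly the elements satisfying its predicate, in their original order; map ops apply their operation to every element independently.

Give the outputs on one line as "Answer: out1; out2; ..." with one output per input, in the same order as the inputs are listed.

Execution, op by op:
  [-34, -38, 7, 30] -> [-42, -46, -1, 22] -> [-1, 22] -> [22, -1] -> [-154, 7] -> [7, -154]
  [25, 6, 20] -> [17, -2, 12] -> [17, -2, 12] -> [12, -2, 17] -> [-84, 14, -119] -> [-119, 14, -84]
  [-50, 43, 39] -> [-58, 35, 31] -> [35, 31] -> [31, 35] -> [-217, -245] -> [-245, -217]
  [29, -39, 43, -11, 16, -16, -6, -13] -> [21, -47, 35, -19, 8, -24, -14, -21] -> [21, 35, 8] -> [8, 35, 21] -> [-56, -245, -147] -> [-147, -245, -56]
  [27, -12, -35, -35, -13, 33] -> [19, -20, -43, -43, -21, 25] -> [19, 25] -> [25, 19] -> [-175, -133] -> [-133, -175]

[7, -154]; [-119, 14, -84]; [-245, -217]; [-147, -245, -56]; [-133, -175]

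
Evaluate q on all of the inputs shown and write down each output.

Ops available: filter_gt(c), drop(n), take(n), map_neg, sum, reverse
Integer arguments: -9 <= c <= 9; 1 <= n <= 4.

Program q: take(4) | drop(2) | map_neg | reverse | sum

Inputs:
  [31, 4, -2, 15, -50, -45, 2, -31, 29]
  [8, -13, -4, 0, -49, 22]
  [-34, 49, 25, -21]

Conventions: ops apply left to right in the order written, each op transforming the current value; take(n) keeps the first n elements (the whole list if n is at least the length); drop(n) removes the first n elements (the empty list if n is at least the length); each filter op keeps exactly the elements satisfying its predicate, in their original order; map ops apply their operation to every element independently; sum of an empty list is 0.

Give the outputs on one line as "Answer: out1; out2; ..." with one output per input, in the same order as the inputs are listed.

-13; 4; -4

Execution, op by op:
  [31, 4, -2, 15, -50, -45, 2, -31, 29] -> [31, 4, -2, 15] -> [-2, 15] -> [2, -15] -> [-15, 2] -> -13
  [8, -13, -4, 0, -49, 22] -> [8, -13, -4, 0] -> [-4, 0] -> [4, 0] -> [0, 4] -> 4
  [-34, 49, 25, -21] -> [-34, 49, 25, -21] -> [25, -21] -> [-25, 21] -> [21, -25] -> -4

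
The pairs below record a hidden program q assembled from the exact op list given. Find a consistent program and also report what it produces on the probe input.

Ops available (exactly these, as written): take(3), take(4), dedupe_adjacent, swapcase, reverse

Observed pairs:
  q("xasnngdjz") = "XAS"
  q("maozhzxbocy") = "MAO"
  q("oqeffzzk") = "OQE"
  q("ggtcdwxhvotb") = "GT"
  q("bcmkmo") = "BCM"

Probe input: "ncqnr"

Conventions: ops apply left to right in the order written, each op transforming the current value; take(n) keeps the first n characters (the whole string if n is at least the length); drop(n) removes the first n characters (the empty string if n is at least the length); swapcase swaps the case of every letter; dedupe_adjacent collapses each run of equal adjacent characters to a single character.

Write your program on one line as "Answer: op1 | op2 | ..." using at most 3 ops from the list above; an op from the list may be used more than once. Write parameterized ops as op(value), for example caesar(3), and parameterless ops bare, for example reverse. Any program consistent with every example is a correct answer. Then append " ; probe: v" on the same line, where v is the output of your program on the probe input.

swapcase | take(3) | dedupe_adjacent ; probe: "NCQ"

Check, running the answer program on each example:
  "xasnngdjz" -> "XASNNGDJZ" -> "XAS" -> "XAS"
  "maozhzxbocy" -> "MAOZHZXBOCY" -> "MAO" -> "MAO"
  "oqeffzzk" -> "OQEFFZZK" -> "OQE" -> "OQE"
  "ggtcdwxhvotb" -> "GGTCDWXHVOTB" -> "GGT" -> "GT"
  "bcmkmo" -> "BCMKMO" -> "BCM" -> "BCM"
  probe: "ncqnr" -> "NCQNR" -> "NCQ" -> "NCQ"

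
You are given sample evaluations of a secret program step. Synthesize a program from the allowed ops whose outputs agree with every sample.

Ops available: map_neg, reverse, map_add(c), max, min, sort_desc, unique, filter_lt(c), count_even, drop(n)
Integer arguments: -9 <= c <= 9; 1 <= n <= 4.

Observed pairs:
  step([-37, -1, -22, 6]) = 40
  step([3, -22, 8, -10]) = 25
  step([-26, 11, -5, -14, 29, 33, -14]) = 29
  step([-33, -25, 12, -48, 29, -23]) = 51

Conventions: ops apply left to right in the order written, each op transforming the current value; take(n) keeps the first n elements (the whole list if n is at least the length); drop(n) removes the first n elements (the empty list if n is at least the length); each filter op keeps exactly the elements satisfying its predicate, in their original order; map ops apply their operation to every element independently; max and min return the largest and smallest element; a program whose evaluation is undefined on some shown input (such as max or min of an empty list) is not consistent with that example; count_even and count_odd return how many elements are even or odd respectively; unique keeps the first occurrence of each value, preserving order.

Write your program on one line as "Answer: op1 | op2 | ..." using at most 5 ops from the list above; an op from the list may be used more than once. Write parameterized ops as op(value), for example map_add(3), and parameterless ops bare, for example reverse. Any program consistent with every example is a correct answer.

reverse | map_neg | map_add(3) | max

Check, running the answer program on each example:
  [-37, -1, -22, 6] -> [6, -22, -1, -37] -> [-6, 22, 1, 37] -> [-3, 25, 4, 40] -> 40
  [3, -22, 8, -10] -> [-10, 8, -22, 3] -> [10, -8, 22, -3] -> [13, -5, 25, 0] -> 25
  [-26, 11, -5, -14, 29, 33, -14] -> [-14, 33, 29, -14, -5, 11, -26] -> [14, -33, -29, 14, 5, -11, 26] -> [17, -30, -26, 17, 8, -8, 29] -> 29
  [-33, -25, 12, -48, 29, -23] -> [-23, 29, -48, 12, -25, -33] -> [23, -29, 48, -12, 25, 33] -> [26, -26, 51, -9, 28, 36] -> 51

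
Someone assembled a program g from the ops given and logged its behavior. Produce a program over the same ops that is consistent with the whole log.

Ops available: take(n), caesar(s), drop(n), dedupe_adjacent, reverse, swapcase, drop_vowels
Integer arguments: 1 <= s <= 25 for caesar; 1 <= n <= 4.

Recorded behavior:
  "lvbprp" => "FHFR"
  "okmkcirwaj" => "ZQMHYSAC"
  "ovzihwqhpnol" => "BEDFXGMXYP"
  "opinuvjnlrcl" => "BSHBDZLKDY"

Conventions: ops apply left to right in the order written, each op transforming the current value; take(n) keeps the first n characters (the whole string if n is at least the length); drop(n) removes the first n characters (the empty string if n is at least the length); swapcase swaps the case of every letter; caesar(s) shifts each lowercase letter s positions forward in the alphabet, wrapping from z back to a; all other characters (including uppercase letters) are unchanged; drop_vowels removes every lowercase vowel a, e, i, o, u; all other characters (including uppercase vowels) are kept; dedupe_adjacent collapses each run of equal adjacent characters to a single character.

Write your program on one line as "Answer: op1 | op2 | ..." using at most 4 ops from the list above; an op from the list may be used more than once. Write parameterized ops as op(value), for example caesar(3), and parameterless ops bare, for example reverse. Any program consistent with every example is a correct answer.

drop(2) | caesar(16) | swapcase | reverse

Check, running the answer program on each example:
  "lvbprp" -> "bprp" -> "rfhf" -> "RFHF" -> "FHFR"
  "okmkcirwaj" -> "mkcirwaj" -> "casyhmqz" -> "CASYHMQZ" -> "ZQMHYSAC"
  "ovzihwqhpnol" -> "zihwqhpnol" -> "pyxmgxfdeb" -> "PYXMGXFDEB" -> "BEDFXGMXYP"
  "opinuvjnlrcl" -> "inuvjnlrcl" -> "ydklzdbhsb" -> "YDKLZDBHSB" -> "BSHBDZLKDY"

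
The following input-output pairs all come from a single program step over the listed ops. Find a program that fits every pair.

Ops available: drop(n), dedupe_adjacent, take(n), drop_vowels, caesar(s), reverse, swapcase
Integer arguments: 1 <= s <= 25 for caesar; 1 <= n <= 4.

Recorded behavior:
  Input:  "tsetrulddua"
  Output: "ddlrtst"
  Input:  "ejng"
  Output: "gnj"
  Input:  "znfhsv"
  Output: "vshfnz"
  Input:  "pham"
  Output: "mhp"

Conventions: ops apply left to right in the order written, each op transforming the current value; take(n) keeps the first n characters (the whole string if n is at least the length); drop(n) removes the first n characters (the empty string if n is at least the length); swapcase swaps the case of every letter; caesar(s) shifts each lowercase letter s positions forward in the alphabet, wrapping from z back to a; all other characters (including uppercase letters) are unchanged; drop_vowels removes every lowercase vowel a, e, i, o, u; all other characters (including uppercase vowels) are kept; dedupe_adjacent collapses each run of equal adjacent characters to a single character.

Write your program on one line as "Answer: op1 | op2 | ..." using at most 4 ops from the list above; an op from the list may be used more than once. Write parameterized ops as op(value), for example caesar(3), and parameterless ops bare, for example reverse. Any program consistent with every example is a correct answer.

drop_vowels | swapcase | reverse | swapcase

Check, running the answer program on each example:
  "tsetrulddua" -> "tstrldd" -> "TSTRLDD" -> "DDLRTST" -> "ddlrtst"
  "ejng" -> "jng" -> "JNG" -> "GNJ" -> "gnj"
  "znfhsv" -> "znfhsv" -> "ZNFHSV" -> "VSHFNZ" -> "vshfnz"
  "pham" -> "phm" -> "PHM" -> "MHP" -> "mhp"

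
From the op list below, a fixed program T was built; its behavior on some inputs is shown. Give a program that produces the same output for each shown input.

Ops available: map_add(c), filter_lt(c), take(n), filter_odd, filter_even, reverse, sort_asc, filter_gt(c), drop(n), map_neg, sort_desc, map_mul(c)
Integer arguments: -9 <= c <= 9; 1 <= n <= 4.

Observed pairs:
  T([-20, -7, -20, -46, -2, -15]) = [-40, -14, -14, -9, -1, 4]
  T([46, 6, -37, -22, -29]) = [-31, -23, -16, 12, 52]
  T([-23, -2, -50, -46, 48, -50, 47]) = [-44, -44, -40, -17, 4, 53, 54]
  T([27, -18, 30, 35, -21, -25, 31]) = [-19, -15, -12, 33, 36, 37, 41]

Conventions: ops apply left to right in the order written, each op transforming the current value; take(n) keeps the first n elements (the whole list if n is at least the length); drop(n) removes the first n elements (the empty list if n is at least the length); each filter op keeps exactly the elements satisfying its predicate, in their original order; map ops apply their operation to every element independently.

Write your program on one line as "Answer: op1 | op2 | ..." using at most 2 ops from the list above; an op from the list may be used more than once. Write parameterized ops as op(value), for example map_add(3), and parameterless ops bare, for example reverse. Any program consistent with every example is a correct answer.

map_add(6) | sort_asc

Check, running the answer program on each example:
  [-20, -7, -20, -46, -2, -15] -> [-14, -1, -14, -40, 4, -9] -> [-40, -14, -14, -9, -1, 4]
  [46, 6, -37, -22, -29] -> [52, 12, -31, -16, -23] -> [-31, -23, -16, 12, 52]
  [-23, -2, -50, -46, 48, -50, 47] -> [-17, 4, -44, -40, 54, -44, 53] -> [-44, -44, -40, -17, 4, 53, 54]
  [27, -18, 30, 35, -21, -25, 31] -> [33, -12, 36, 41, -15, -19, 37] -> [-19, -15, -12, 33, 36, 37, 41]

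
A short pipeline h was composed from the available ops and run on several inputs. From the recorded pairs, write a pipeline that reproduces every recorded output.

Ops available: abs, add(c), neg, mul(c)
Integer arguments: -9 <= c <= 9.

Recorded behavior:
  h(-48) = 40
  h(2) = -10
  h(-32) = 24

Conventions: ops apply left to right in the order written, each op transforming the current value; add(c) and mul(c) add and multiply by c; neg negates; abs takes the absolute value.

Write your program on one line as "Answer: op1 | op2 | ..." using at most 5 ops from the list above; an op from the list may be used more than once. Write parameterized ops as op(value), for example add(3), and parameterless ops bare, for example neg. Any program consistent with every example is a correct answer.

neg | add(-4) | add(2) | add(-6)

Check, running the answer program on each example:
  -48 -> 48 -> 44 -> 46 -> 40
  2 -> -2 -> -6 -> -4 -> -10
  -32 -> 32 -> 28 -> 30 -> 24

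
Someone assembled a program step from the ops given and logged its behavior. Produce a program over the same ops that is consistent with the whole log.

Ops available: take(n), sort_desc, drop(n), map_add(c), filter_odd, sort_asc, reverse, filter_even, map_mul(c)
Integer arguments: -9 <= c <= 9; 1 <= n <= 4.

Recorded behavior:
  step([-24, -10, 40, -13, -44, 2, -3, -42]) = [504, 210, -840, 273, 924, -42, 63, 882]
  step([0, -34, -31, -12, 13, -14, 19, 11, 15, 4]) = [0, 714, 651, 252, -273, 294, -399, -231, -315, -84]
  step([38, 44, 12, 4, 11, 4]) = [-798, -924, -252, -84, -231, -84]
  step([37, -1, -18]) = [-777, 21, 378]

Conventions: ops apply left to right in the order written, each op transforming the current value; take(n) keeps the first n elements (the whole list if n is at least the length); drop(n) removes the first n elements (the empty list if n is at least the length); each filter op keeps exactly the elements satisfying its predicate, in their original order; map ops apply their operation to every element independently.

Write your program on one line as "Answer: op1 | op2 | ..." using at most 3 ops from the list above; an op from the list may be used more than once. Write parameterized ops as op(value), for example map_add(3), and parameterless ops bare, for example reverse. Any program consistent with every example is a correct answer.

map_mul(-3) | map_mul(7)

Check, running the answer program on each example:
  [-24, -10, 40, -13, -44, 2, -3, -42] -> [72, 30, -120, 39, 132, -6, 9, 126] -> [504, 210, -840, 273, 924, -42, 63, 882]
  [0, -34, -31, -12, 13, -14, 19, 11, 15, 4] -> [0, 102, 93, 36, -39, 42, -57, -33, -45, -12] -> [0, 714, 651, 252, -273, 294, -399, -231, -315, -84]
  [38, 44, 12, 4, 11, 4] -> [-114, -132, -36, -12, -33, -12] -> [-798, -924, -252, -84, -231, -84]
  [37, -1, -18] -> [-111, 3, 54] -> [-777, 21, 378]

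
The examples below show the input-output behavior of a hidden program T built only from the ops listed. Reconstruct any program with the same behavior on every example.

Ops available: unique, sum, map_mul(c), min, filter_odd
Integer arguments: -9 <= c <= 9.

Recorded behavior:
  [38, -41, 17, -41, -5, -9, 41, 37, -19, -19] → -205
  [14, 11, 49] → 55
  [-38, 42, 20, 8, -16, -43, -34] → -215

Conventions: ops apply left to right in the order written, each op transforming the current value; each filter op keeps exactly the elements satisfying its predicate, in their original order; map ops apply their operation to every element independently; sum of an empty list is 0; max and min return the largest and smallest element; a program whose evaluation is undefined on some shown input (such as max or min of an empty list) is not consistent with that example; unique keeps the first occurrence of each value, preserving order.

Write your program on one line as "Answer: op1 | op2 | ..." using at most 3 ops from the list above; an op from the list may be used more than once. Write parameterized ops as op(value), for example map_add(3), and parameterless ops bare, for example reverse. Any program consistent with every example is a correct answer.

unique | map_mul(5) | min

Check, running the answer program on each example:
  [38, -41, 17, -41, -5, -9, 41, 37, -19, -19] -> [38, -41, 17, -5, -9, 41, 37, -19] -> [190, -205, 85, -25, -45, 205, 185, -95] -> -205
  [14, 11, 49] -> [14, 11, 49] -> [70, 55, 245] -> 55
  [-38, 42, 20, 8, -16, -43, -34] -> [-38, 42, 20, 8, -16, -43, -34] -> [-190, 210, 100, 40, -80, -215, -170] -> -215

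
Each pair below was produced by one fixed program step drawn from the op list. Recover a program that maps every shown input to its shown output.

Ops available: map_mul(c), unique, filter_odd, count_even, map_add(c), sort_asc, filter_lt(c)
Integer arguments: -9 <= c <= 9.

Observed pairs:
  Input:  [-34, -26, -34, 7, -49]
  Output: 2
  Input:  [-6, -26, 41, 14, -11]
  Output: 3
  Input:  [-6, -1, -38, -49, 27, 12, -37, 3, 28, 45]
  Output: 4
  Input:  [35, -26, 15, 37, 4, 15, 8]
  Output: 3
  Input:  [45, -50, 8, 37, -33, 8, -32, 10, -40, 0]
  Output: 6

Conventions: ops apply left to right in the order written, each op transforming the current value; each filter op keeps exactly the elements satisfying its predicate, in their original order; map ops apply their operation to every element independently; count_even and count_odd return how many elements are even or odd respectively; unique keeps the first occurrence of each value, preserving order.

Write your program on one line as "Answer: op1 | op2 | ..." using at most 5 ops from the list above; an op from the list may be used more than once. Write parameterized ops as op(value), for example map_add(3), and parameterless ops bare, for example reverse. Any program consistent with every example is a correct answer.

unique | sort_asc | map_mul(3) | count_even

Check, running the answer program on each example:
  [-34, -26, -34, 7, -49] -> [-34, -26, 7, -49] -> [-49, -34, -26, 7] -> [-147, -102, -78, 21] -> 2
  [-6, -26, 41, 14, -11] -> [-6, -26, 41, 14, -11] -> [-26, -11, -6, 14, 41] -> [-78, -33, -18, 42, 123] -> 3
  [-6, -1, -38, -49, 27, 12, -37, 3, 28, 45] -> [-6, -1, -38, -49, 27, 12, -37, 3, 28, 45] -> [-49, -38, -37, -6, -1, 3, 12, 27, 28, 45] -> [-147, -114, -111, -18, -3, 9, 36, 81, 84, 135] -> 4
  [35, -26, 15, 37, 4, 15, 8] -> [35, -26, 15, 37, 4, 8] -> [-26, 4, 8, 15, 35, 37] -> [-78, 12, 24, 45, 105, 111] -> 3
  [45, -50, 8, 37, -33, 8, -32, 10, -40, 0] -> [45, -50, 8, 37, -33, -32, 10, -40, 0] -> [-50, -40, -33, -32, 0, 8, 10, 37, 45] -> [-150, -120, -99, -96, 0, 24, 30, 111, 135] -> 6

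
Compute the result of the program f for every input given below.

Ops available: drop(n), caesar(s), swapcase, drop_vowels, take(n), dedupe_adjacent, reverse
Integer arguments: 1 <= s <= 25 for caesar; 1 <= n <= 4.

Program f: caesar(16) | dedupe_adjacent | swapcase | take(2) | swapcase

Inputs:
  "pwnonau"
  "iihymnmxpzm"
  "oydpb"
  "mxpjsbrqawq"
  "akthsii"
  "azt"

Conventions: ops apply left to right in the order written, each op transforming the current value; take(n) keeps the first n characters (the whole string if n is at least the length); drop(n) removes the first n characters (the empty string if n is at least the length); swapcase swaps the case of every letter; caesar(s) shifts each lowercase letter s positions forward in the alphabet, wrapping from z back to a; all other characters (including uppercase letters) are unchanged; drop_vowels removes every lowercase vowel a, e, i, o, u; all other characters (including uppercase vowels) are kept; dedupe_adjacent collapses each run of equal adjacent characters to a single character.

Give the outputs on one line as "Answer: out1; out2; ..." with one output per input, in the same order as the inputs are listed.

"fm"; "yx"; "eo"; "cn"; "qa"; "qp"

Execution, op by op:
  "pwnonau" -> "fmdedqk" -> "fmdedqk" -> "FMDEDQK" -> "FM" -> "fm"
  "iihymnmxpzm" -> "yyxocdcnfpc" -> "yxocdcnfpc" -> "YXOCDCNFPC" -> "YX" -> "yx"
  "oydpb" -> "eotfr" -> "eotfr" -> "EOTFR" -> "EO" -> "eo"
  "mxpjsbrqawq" -> "cnfzirhgqmg" -> "cnfzirhgqmg" -> "CNFZIRHGQMG" -> "CN" -> "cn"
  "akthsii" -> "qajxiyy" -> "qajxiy" -> "QAJXIY" -> "QA" -> "qa"
  "azt" -> "qpj" -> "qpj" -> "QPJ" -> "QP" -> "qp"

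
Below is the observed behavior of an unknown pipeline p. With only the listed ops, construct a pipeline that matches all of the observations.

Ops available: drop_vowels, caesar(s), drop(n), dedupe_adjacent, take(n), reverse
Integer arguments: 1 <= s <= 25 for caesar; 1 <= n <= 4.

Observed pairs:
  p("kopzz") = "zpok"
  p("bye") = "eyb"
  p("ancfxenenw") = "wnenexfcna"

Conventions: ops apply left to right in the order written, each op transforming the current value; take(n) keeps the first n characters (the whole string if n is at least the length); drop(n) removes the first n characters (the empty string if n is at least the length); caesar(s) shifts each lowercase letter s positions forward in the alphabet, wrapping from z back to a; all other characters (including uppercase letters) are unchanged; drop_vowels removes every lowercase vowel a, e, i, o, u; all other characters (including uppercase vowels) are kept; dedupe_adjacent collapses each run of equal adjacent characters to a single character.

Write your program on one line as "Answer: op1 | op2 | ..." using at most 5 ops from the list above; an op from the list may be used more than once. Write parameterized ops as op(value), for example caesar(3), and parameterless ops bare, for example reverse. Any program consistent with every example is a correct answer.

caesar(8) | reverse | caesar(18) | dedupe_adjacent

Check, running the answer program on each example:
  "kopzz" -> "swxhh" -> "hhxws" -> "zzpok" -> "zpok"
  "bye" -> "jgm" -> "mgj" -> "eyb" -> "eyb"
  "ancfxenenw" -> "ivknfmvmve" -> "evmvmfnkvi" -> "wnenexfcna" -> "wnenexfcna"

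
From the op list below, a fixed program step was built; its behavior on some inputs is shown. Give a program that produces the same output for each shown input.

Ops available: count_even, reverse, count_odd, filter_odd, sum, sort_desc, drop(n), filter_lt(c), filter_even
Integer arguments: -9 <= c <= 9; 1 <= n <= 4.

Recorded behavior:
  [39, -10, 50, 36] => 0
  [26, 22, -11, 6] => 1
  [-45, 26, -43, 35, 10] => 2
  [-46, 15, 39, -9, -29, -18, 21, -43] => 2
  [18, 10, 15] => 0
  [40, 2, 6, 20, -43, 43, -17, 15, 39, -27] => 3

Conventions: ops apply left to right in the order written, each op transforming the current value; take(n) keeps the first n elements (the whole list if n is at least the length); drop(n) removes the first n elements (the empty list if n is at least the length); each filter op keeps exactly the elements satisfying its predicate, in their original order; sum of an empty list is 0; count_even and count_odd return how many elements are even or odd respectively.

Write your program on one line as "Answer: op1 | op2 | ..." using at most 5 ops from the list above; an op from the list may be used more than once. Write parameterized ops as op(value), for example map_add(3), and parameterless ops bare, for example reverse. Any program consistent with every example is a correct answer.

reverse | filter_lt(-9) | filter_odd | count_odd

Check, running the answer program on each example:
  [39, -10, 50, 36] -> [36, 50, -10, 39] -> [-10] -> [] -> 0
  [26, 22, -11, 6] -> [6, -11, 22, 26] -> [-11] -> [-11] -> 1
  [-45, 26, -43, 35, 10] -> [10, 35, -43, 26, -45] -> [-43, -45] -> [-43, -45] -> 2
  [-46, 15, 39, -9, -29, -18, 21, -43] -> [-43, 21, -18, -29, -9, 39, 15, -46] -> [-43, -18, -29, -46] -> [-43, -29] -> 2
  [18, 10, 15] -> [15, 10, 18] -> [] -> [] -> 0
  [40, 2, 6, 20, -43, 43, -17, 15, 39, -27] -> [-27, 39, 15, -17, 43, -43, 20, 6, 2, 40] -> [-27, -17, -43] -> [-27, -17, -43] -> 3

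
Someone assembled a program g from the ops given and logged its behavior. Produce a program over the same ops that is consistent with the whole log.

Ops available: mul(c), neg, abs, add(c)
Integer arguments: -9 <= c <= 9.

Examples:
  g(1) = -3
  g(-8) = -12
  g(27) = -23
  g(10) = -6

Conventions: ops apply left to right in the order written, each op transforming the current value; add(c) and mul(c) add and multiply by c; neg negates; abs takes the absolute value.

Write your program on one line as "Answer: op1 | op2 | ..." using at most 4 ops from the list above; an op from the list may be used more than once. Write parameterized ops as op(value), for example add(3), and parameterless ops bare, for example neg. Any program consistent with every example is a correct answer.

neg | add(4) | abs | mul(-1)

Check, running the answer program on each example:
  1 -> -1 -> 3 -> 3 -> -3
  -8 -> 8 -> 12 -> 12 -> -12
  27 -> -27 -> -23 -> 23 -> -23
  10 -> -10 -> -6 -> 6 -> -6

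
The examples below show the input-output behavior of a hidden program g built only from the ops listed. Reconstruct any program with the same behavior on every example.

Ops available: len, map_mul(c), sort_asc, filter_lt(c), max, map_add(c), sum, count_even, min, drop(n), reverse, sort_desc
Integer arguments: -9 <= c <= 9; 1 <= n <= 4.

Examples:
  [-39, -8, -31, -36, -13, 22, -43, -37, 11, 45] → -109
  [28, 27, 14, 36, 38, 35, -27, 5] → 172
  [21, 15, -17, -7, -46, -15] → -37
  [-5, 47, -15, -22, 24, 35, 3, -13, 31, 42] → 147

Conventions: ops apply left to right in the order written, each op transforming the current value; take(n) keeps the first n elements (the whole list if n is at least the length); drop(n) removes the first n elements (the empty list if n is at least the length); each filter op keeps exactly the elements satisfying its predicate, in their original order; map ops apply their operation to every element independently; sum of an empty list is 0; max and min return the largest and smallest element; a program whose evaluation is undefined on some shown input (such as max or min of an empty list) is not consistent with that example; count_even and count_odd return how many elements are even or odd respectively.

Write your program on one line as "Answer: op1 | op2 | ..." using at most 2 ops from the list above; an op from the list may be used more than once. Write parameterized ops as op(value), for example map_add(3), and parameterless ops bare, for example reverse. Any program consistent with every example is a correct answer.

map_add(2) | sum

Check, running the answer program on each example:
  [-39, -8, -31, -36, -13, 22, -43, -37, 11, 45] -> [-37, -6, -29, -34, -11, 24, -41, -35, 13, 47] -> -109
  [28, 27, 14, 36, 38, 35, -27, 5] -> [30, 29, 16, 38, 40, 37, -25, 7] -> 172
  [21, 15, -17, -7, -46, -15] -> [23, 17, -15, -5, -44, -13] -> -37
  [-5, 47, -15, -22, 24, 35, 3, -13, 31, 42] -> [-3, 49, -13, -20, 26, 37, 5, -11, 33, 44] -> 147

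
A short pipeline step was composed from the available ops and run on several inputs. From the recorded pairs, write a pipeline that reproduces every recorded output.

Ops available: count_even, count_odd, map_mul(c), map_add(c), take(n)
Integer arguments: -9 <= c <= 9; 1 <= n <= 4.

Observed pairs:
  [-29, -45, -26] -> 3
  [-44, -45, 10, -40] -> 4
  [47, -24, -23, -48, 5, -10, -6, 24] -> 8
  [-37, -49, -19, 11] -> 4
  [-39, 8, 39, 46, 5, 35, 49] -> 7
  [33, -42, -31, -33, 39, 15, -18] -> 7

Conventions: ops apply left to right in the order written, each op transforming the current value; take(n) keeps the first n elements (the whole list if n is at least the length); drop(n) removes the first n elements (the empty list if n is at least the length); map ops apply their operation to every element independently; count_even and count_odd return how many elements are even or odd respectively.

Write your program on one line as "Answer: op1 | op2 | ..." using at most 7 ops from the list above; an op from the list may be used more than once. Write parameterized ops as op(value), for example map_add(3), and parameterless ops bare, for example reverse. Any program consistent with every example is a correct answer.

map_mul(-9) | map_add(-2) | map_mul(-6) | map_mul(-1) | map_add(5) | count_odd

Check, running the answer program on each example:
  [-29, -45, -26] -> [261, 405, 234] -> [259, 403, 232] -> [-1554, -2418, -1392] -> [1554, 2418, 1392] -> [1559, 2423, 1397] -> 3
  [-44, -45, 10, -40] -> [396, 405, -90, 360] -> [394, 403, -92, 358] -> [-2364, -2418, 552, -2148] -> [2364, 2418, -552, 2148] -> [2369, 2423, -547, 2153] -> 4
  [47, -24, -23, -48, 5, -10, -6, 24] -> [-423, 216, 207, 432, -45, 90, 54, -216] -> [-425, 214, 205, 430, -47, 88, 52, -218] -> [2550, -1284, -1230, -2580, 282, -528, -312, 1308] -> [-2550, 1284, 1230, 2580, -282, 528, 312, -1308] -> [-2545, 1289, 1235, 2585, -277, 533, 317, -1303] -> 8
  [-37, -49, -19, 11] -> [333, 441, 171, -99] -> [331, 439, 169, -101] -> [-1986, -2634, -1014, 606] -> [1986, 2634, 1014, -606] -> [1991, 2639, 1019, -601] -> 4
  [-39, 8, 39, 46, 5, 35, 49] -> [351, -72, -351, -414, -45, -315, -441] -> [349, -74, -353, -416, -47, -317, -443] -> [-2094, 444, 2118, 2496, 282, 1902, 2658] -> [2094, -444, -2118, -2496, -282, -1902, -2658] -> [2099, -439, -2113, -2491, -277, -1897, -2653] -> 7
  [33, -42, -31, -33, 39, 15, -18] -> [-297, 378, 279, 297, -351, -135, 162] -> [-299, 376, 277, 295, -353, -137, 160] -> [1794, -2256, -1662, -1770, 2118, 822, -960] -> [-1794, 2256, 1662, 1770, -2118, -822, 960] -> [-1789, 2261, 1667, 1775, -2113, -817, 965] -> 7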